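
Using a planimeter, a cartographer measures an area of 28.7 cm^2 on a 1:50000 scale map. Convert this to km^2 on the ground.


ground_area = 28.7 * (50000/100)^2 = 7175000.0 m^2 = 7.175 km^2

7.175 km^2


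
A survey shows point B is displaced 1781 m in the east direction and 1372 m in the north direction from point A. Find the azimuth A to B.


az = atan2(1781, 1372) = 52.4 deg
adjusted to 0-360: 52.4 degrees

52.4 degrees


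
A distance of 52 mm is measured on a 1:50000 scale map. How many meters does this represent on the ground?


ground = 52 mm * 50000 / 1000 = 2600.0 m

2600.0 m


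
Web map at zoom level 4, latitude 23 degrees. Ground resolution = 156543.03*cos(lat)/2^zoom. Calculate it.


res = 156543.03 * cos(23) / 2^4 = 156543.03 * 0.92050485 / 16 = 9006.16 m/pixel

9006.16 m/pixel


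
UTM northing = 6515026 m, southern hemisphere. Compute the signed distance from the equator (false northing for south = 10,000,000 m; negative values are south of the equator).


For southern: actual = 6515026 - 10000000 = -3484974 m

-3484974 m


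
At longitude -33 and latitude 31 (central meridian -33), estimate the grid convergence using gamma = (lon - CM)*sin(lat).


gamma = (-33 - -33) * sin(31) = 0 * 0.515038 = 0.0 degrees

0.0 degrees


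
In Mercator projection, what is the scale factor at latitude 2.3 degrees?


SF = 1 / cos(2.3) = 1 / 0.999194 = 1.001

1.001


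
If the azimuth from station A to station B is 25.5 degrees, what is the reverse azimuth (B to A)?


back azimuth = (25.5 + 180) mod 360 = 205.5 degrees

205.5 degrees


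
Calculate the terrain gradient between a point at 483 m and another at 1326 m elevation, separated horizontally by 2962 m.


gradient = (1326 - 483) / 2962 = 843 / 2962 = 0.2846

0.2846


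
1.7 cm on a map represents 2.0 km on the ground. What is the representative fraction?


ground = 2.0 km = 200000 cm; RF denominator = ground / map = 200000 / 1.7 ≈ 117647; RF = 1:117647

1:117647


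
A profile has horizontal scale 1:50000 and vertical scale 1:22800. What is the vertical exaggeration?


VE = horizontal_scale / vertical_scale = 50000 / 22800 ≈ 2.2

2.2x


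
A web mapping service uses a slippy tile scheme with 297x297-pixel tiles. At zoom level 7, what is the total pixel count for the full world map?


tiles per axis = 2^7 = 128
total tiles = 128^2 = 16384
pixels per axis = 128 * 297 = 38016
total pixels = 38016^2 = 1445216256

1445216256 pixels


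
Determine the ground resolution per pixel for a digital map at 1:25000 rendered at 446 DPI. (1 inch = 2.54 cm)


pixel_cm = 2.54 / 446 ≈ 0.005695 cm
ground = pixel_cm * 25000 / 100 = 2.54 * 25000 / (446 * 100) = 63500 / 44600 ≈ 1.42 m

1.42 m


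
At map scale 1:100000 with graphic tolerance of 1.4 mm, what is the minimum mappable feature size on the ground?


ground = 1.4 mm * 100000 / 1000 = 140.0 m

140.0 m


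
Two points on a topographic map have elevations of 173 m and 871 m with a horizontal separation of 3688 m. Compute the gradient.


gradient = (871 - 173) / 3688 = 698 / 3688 = 0.1893

0.1893


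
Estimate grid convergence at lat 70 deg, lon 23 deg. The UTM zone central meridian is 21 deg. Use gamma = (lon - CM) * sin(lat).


gamma = (23 - 21) * sin(70) = 2 * 0.939693 = 1.879 degrees

1.879 degrees


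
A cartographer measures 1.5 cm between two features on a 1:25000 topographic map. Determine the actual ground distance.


ground = 1.5 cm * 25000 / 100 = 375.0 m

375.0 m


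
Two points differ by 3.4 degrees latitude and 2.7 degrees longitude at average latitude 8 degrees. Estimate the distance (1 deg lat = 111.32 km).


dlat_km = 3.4 * 111.32 = 378.488
dlon_km = 2.7 * 111.32 * cos(8) ≈ 297.639
dist = sqrt(378.488^2 + 297.639^2) ≈ 481.5 km

481.5 km


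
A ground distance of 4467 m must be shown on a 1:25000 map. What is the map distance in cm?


map_cm = 4467 * 100 / 25000 = 17.868 cm ≈ 17.87 cm

17.87 cm


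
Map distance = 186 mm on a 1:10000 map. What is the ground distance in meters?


ground = 186 mm * 10000 / 1000 = 1860.0 m

1860.0 m


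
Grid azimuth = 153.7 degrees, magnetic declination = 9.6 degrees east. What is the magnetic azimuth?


magnetic azimuth = grid azimuth - declination (east +ve)
mag_az = 153.7 - 9.6 = 144.1 degrees

144.1 degrees


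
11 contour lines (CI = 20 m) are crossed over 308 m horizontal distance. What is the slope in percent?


elevation change = 11 * 20 = 220 m
slope = 220 / 308 * 100 = 71.4%

71.4%


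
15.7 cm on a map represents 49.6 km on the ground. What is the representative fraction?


ground = 49.6 km = 4960000 cm; RF denominator = ground / map = 4960000 / 15.7 ≈ 315924; RF = 1:315924

1:315924


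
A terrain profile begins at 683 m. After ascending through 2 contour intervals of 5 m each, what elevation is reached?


elevation = 683 + 2 * 5 = 693 m

693 m


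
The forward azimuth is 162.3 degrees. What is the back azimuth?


back azimuth = (162.3 + 180) mod 360 = 342.3 degrees

342.3 degrees


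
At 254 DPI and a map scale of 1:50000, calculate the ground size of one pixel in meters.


pixel_cm = 2.54 / 254 = 0.01 cm
ground = pixel_cm * 50000 / 100 = 2.54 * 50000 / (254 * 100) = 127000 / 25400 = 5.0 m

5.0 m


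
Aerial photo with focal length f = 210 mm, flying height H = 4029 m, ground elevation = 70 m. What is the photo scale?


scale = f / (H - h) = 210 mm / 3959 m = 210 / 3959000 = 1:18852

1:18852


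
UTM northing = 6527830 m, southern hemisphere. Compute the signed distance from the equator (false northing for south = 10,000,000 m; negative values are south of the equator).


For southern: actual = 6527830 - 10000000 = -3472170 m

-3472170 m


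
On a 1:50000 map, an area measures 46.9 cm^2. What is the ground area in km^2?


ground_area = 46.9 * (50000/100)^2 = 11725000.0 m^2 = 11.725 km^2

11.725 km^2


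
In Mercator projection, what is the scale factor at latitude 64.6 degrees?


SF = 1 / cos(64.6) = 1 / 0.428935 = 2.331

2.331


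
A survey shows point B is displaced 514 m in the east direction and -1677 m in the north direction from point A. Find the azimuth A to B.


az = atan2(514, -1677) = 163.0 deg
adjusted to 0-360: 163.0 degrees

163.0 degrees


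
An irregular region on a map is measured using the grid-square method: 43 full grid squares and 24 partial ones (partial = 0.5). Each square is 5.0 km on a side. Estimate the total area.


effective squares = 43 + 24 * 0.5 = 55.0
area = 55.0 * 25.0 = 1375.0 km^2

1375.0 km^2


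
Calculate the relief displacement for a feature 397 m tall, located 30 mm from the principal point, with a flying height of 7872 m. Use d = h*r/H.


d = h * r / H = 397 * 30 / 7872 = 1.51 mm

1.51 mm


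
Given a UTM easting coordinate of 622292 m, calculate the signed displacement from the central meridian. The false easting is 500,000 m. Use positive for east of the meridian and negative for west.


displacement = 622292 - 500000 = 122292 m

122292 m


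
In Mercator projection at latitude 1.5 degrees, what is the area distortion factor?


area_distortion = 1/cos^2(1.5) = 1.001

1.001


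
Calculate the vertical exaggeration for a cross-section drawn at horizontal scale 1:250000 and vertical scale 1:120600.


VE = horizontal_scale / vertical_scale = 250000 / 120600 ≈ 2.1

2.1x


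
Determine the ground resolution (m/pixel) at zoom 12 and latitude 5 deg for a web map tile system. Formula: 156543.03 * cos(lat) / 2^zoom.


res = 156543.03 * cos(5) / 2^12 = 156543.03 * 0.9961947 / 4096 = 38.07 m/pixel

38.07 m/pixel


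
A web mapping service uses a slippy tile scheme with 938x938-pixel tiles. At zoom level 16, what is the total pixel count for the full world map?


tiles per axis = 2^16 = 65536
total tiles = 65536^2 = 4294967296
pixels per axis = 65536 * 938 = 61472768
total pixels = 61472768^2 = 3778901205581824

3778901205581824 pixels


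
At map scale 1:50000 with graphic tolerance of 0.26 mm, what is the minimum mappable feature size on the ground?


ground = 0.26 mm * 50000 / 1000 = 13.0 m

13.0 m


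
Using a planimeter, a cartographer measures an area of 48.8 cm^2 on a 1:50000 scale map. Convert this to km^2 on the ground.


ground_area = 48.8 * (50000/100)^2 = 12200000.0 m^2 = 12.2 km^2

12.2 km^2


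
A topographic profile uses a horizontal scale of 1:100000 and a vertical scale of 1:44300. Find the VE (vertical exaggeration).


VE = horizontal_scale / vertical_scale = 100000 / 44300 ≈ 2.3

2.3x


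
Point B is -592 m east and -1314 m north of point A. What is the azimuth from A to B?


az = atan2(-592, -1314) = -155.7 deg
adjusted to 0-360: 204.3 degrees

204.3 degrees


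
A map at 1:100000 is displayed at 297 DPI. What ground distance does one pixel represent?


pixel_cm = 2.54 / 297 ≈ 0.008552 cm
ground = pixel_cm * 100000 / 100 = 2.54 * 100000 / (297 * 100) = 254000 / 29700 ≈ 8.55 m

8.55 m


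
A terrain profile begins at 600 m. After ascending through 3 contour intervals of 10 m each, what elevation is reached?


elevation = 600 + 3 * 10 = 630 m

630 m


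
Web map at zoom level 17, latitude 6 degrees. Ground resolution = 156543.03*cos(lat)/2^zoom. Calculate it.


res = 156543.03 * cos(6) / 2^17 = 156543.03 * 0.9945219 / 131072 = 1.19 m/pixel

1.19 m/pixel


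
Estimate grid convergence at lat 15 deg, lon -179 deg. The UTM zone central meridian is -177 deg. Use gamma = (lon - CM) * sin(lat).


gamma = (-179 - -177) * sin(15) = -2 * 0.258819 = -0.518 degrees

-0.518 degrees


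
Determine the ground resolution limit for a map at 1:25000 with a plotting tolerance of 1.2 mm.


ground = 1.2 mm * 25000 / 1000 = 30.0 m

30.0 m


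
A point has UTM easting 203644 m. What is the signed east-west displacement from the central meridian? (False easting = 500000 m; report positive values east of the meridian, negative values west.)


displacement = 203644 - 500000 = -296356 m

-296356 m


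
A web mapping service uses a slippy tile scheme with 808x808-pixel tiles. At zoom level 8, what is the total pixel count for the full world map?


tiles per axis = 2^8 = 256
total tiles = 256^2 = 65536
pixels per axis = 256 * 808 = 206848
total pixels = 206848^2 = 42786095104

42786095104 pixels


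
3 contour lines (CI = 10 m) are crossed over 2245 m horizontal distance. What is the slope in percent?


elevation change = 3 * 10 = 30 m
slope = 30 / 2245 * 100 = 1.3%

1.3%


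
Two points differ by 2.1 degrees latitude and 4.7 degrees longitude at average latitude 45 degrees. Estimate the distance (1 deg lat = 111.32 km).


dlat_km = 2.1 * 111.32 = 233.772
dlon_km = 4.7 * 111.32 * cos(45) ≈ 369.961
dist = sqrt(233.772^2 + 369.961^2) ≈ 437.6 km

437.6 km


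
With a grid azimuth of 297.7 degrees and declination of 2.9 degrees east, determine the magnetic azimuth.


magnetic azimuth = grid azimuth - declination (east +ve)
mag_az = 297.7 - 2.9 = 294.8 degrees

294.8 degrees


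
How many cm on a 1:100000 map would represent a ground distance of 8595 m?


map_cm = 8595 * 100 / 100000 = 8.595 cm ≈ 8.6 cm

8.6 cm


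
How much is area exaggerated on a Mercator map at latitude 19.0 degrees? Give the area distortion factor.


area_distortion = 1/cos^2(19.0) = 1.119

1.119


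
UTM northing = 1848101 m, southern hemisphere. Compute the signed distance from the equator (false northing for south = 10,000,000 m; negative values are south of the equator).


For southern: actual = 1848101 - 10000000 = -8151899 m

-8151899 m


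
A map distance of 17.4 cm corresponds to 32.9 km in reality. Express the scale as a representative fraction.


ground = 32.9 km = 3290000 cm; RF denominator = ground / map = 3290000 / 17.4 ≈ 189080; RF = 1:189080

1:189080


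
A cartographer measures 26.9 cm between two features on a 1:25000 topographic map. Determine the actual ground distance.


ground = 26.9 cm * 25000 / 100 = 6725.0 m = 6.725 km

6.725 km


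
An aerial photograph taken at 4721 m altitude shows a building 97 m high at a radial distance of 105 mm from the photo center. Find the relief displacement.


d = h * r / H = 97 * 105 / 4721 = 2.16 mm

2.16 mm


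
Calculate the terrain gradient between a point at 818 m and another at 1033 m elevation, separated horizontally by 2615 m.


gradient = (1033 - 818) / 2615 = 215 / 2615 = 0.0822

0.0822


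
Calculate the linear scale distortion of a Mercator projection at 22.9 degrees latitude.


SF = 1 / cos(22.9) = 1 / 0.921185 = 1.086

1.086


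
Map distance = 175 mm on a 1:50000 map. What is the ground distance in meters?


ground = 175 mm * 50000 / 1000 = 8750.0 m

8750.0 m


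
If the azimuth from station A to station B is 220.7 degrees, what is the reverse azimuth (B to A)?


back azimuth = (220.7 + 180) mod 360 = 40.7 degrees

40.7 degrees


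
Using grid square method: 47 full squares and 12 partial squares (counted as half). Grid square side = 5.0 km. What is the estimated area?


effective squares = 47 + 12 * 0.5 = 53.0
area = 53.0 * 25.0 = 1325.0 km^2

1325.0 km^2


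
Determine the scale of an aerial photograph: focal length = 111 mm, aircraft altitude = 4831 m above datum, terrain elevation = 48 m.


scale = f / (H - h) = 111 mm / 4783 m = 111 / 4783000 = 1:43090

1:43090


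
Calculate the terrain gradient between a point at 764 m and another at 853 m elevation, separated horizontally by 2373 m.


gradient = (853 - 764) / 2373 = 89 / 2373 = 0.0375

0.0375


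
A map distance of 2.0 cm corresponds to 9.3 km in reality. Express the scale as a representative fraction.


ground = 9.3 km = 930000 cm; RF denominator = ground / map = 930000 / 2.0 = 465000; RF = 1:465000

1:465000


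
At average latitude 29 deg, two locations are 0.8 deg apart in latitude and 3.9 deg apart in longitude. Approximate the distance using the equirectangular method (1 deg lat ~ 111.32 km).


dlat_km = 0.8 * 111.32 = 89.056
dlon_km = 3.9 * 111.32 * cos(29) ≈ 379.714
dist = sqrt(89.056^2 + 379.714^2) ≈ 390.0 km

390.0 km


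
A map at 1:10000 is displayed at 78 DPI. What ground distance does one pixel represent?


pixel_cm = 2.54 / 78 ≈ 0.032564 cm
ground = pixel_cm * 10000 / 100 = 2.54 * 10000 / (78 * 100) = 25400 / 7800 ≈ 3.26 m

3.26 m


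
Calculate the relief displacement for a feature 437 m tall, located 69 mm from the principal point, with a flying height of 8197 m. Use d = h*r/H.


d = h * r / H = 437 * 69 / 8197 = 3.68 mm

3.68 mm


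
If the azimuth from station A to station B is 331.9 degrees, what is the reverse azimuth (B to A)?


back azimuth = (331.9 + 180) mod 360 = 151.9 degrees

151.9 degrees


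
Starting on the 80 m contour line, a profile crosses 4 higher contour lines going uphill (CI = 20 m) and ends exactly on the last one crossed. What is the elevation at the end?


elevation = 80 + 4 * 20 = 160 m

160 m


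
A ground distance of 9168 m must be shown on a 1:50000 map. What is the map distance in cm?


map_cm = 9168 * 100 / 50000 = 18.336 cm ≈ 18.34 cm

18.34 cm


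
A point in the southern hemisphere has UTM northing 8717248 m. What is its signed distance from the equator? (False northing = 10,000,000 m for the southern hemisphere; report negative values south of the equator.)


For southern: actual = 8717248 - 10000000 = -1282752 m

-1282752 m


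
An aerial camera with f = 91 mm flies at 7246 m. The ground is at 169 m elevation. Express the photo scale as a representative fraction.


scale = f / (H - h) = 91 mm / 7077 m = 91 / 7077000 = 1:77769

1:77769


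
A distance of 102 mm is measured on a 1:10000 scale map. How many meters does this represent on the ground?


ground = 102 mm * 10000 / 1000 = 1020.0 m

1020.0 m


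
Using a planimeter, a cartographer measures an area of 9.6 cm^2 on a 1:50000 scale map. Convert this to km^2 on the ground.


ground_area = 9.6 * (50000/100)^2 = 2400000.0 m^2 = 2.4 km^2

2.4 km^2


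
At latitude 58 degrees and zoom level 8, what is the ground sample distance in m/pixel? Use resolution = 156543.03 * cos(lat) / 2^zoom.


res = 156543.03 * cos(58) / 2^8 = 156543.03 * 0.52991926 / 256 = 324.04 m/pixel

324.04 m/pixel


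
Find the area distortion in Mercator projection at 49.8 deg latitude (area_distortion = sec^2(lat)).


area_distortion = 1/cos^2(49.8) = 2.4

2.4


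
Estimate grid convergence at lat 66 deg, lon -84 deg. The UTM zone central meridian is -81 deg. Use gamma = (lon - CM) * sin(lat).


gamma = (-84 - -81) * sin(66) = -3 * 0.913545 = -2.741 degrees

-2.741 degrees


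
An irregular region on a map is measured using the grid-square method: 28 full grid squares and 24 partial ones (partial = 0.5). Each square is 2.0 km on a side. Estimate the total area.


effective squares = 28 + 24 * 0.5 = 40.0
area = 40.0 * 4.0 = 160.0 km^2

160.0 km^2


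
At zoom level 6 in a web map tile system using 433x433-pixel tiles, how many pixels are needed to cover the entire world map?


tiles per axis = 2^6 = 64
total tiles = 64^2 = 4096
pixels per axis = 64 * 433 = 27712
total pixels = 27712^2 = 767954944

767954944 pixels


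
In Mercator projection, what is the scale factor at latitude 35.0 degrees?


SF = 1 / cos(35.0) = 1 / 0.819152 = 1.221

1.221


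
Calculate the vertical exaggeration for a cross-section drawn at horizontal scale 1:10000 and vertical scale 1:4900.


VE = horizontal_scale / vertical_scale = 10000 / 4900 ≈ 2.0

2.0x


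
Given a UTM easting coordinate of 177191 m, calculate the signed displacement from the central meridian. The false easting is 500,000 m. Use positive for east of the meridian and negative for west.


displacement = 177191 - 500000 = -322809 m

-322809 m


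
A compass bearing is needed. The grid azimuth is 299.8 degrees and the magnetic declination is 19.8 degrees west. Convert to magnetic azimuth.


magnetic azimuth = grid azimuth - declination (east +ve)
mag_az = 299.8 - -19.8 = 319.6 degrees

319.6 degrees


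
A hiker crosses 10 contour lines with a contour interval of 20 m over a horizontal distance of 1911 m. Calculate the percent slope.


elevation change = 10 * 20 = 200 m
slope = 200 / 1911 * 100 = 10.5%

10.5%


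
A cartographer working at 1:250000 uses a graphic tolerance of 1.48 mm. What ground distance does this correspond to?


ground = 1.48 mm * 250000 / 1000 = 370.0 m

370.0 m


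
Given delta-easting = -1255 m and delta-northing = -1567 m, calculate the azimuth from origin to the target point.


az = atan2(-1255, -1567) = -141.3 deg
adjusted to 0-360: 218.7 degrees

218.7 degrees


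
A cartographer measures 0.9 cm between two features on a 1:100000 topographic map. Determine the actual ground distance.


ground = 0.9 cm * 100000 / 100 = 900.0 m

900.0 m


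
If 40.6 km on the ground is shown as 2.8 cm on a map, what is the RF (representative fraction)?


ground = 40.6 km = 4060000 cm; RF denominator = ground / map = 4060000 / 2.8 = 1450000; RF = 1:1450000

1:1450000


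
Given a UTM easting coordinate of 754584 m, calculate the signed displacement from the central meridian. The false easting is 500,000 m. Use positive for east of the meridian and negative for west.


displacement = 754584 - 500000 = 254584 m

254584 m


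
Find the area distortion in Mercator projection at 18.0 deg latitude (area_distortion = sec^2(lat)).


area_distortion = 1/cos^2(18.0) = 1.106

1.106


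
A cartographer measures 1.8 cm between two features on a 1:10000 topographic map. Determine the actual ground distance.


ground = 1.8 cm * 10000 / 100 = 180.0 m

180.0 m


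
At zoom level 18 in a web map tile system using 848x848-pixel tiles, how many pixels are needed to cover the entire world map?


tiles per axis = 2^18 = 262144
total tiles = 262144^2 = 68719476736
pixels per axis = 262144 * 848 = 222298112
total pixels = 222298112^2 = 49416450598764544

49416450598764544 pixels


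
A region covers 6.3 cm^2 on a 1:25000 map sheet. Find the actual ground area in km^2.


ground_area = 6.3 * (25000/100)^2 = 393750.0 m^2 = 0.39375 km^2 ≈ 0.394 km^2

0.394 km^2


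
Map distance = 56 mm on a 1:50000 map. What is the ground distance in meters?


ground = 56 mm * 50000 / 1000 = 2800.0 m

2800.0 m


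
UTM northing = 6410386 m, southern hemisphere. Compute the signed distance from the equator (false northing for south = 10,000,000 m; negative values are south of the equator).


For southern: actual = 6410386 - 10000000 = -3589614 m

-3589614 m


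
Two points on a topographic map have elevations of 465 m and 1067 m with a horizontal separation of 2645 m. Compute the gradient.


gradient = (1067 - 465) / 2645 = 602 / 2645 = 0.2276

0.2276


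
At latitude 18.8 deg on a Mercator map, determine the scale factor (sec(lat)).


SF = 1 / cos(18.8) = 1 / 0.946649 = 1.056

1.056


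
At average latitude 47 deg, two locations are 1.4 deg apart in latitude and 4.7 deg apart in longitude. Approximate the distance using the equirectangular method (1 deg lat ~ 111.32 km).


dlat_km = 1.4 * 111.32 = 155.848
dlon_km = 4.7 * 111.32 * cos(47) ≈ 356.824
dist = sqrt(155.848^2 + 356.824^2) ≈ 389.4 km

389.4 km


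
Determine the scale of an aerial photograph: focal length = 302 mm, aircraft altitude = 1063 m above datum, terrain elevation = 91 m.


scale = f / (H - h) = 302 mm / 972 m = 302 / 972000 = 1:3219

1:3219


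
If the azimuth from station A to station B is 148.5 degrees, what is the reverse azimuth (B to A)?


back azimuth = (148.5 + 180) mod 360 = 328.5 degrees

328.5 degrees


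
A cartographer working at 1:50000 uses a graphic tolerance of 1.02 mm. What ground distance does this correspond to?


ground = 1.02 mm * 50000 / 1000 = 51.0 m

51.0 m


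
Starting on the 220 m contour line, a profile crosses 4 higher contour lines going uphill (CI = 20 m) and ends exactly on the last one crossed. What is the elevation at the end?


elevation = 220 + 4 * 20 = 300 m

300 m


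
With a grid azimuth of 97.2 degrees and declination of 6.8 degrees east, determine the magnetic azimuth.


magnetic azimuth = grid azimuth - declination (east +ve)
mag_az = 97.2 - 6.8 = 90.4 degrees

90.4 degrees


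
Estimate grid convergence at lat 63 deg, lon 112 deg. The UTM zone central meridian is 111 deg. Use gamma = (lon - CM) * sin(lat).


gamma = (112 - 111) * sin(63) = 1 * 0.891007 = 0.891 degrees

0.891 degrees


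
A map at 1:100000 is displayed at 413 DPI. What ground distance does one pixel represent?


pixel_cm = 2.54 / 413 ≈ 0.00615 cm
ground = pixel_cm * 100000 / 100 = 2.54 * 100000 / (413 * 100) = 254000 / 41300 ≈ 6.15 m

6.15 m


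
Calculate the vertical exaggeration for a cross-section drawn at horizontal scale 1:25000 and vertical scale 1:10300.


VE = horizontal_scale / vertical_scale = 25000 / 10300 ≈ 2.4

2.4x


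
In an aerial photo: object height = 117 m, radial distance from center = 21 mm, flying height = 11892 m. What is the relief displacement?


d = h * r / H = 117 * 21 / 11892 = 0.21 mm

0.21 mm


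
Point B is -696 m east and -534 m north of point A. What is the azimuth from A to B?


az = atan2(-696, -534) = -127.5 deg
adjusted to 0-360: 232.5 degrees

232.5 degrees


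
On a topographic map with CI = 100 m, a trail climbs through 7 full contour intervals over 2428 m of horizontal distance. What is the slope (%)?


elevation change = 7 * 100 = 700 m
slope = 700 / 2428 * 100 = 28.8%

28.8%


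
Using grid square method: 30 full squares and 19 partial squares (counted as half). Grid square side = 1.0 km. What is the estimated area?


effective squares = 30 + 19 * 0.5 = 39.5
area = 39.5 * 1.0 = 39.5 km^2

39.5 km^2


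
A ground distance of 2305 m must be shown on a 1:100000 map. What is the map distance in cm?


map_cm = 2305 * 100 / 100000 = 2.305 cm ≈ 2.31 cm

2.31 cm


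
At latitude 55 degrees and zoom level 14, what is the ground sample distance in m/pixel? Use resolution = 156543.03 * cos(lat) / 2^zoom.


res = 156543.03 * cos(55) / 2^14 = 156543.03 * 0.57357644 / 16384 = 5.48 m/pixel

5.48 m/pixel


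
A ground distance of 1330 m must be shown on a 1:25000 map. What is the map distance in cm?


map_cm = 1330 * 100 / 25000 = 5.32 cm

5.32 cm


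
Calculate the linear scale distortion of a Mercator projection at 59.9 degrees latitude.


SF = 1 / cos(59.9) = 1 / 0.501511 = 1.994

1.994


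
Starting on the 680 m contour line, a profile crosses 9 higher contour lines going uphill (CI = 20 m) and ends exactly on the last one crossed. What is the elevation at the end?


elevation = 680 + 9 * 20 = 860 m

860 m


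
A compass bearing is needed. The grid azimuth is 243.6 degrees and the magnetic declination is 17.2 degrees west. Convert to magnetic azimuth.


magnetic azimuth = grid azimuth - declination (east +ve)
mag_az = 243.6 - -17.2 = 260.8 degrees

260.8 degrees


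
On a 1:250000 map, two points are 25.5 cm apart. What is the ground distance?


ground = 25.5 cm * 250000 / 100 = 63750.0 m = 63.75 km

63.75 km


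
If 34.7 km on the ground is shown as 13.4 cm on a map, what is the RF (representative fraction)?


ground = 34.7 km = 3470000 cm; RF denominator = ground / map = 3470000 / 13.4 ≈ 258955; RF = 1:258955

1:258955


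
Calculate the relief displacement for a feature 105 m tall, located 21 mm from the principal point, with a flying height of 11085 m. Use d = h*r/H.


d = h * r / H = 105 * 21 / 11085 = 0.2 mm

0.2 mm


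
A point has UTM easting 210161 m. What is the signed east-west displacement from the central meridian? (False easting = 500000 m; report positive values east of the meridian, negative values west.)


displacement = 210161 - 500000 = -289839 m

-289839 m


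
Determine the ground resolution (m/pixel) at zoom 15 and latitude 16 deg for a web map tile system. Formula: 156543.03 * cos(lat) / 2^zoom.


res = 156543.03 * cos(16) / 2^15 = 156543.03 * 0.9612617 / 32768 = 4.59 m/pixel

4.59 m/pixel


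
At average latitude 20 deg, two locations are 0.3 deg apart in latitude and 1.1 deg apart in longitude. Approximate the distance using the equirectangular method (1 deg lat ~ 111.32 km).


dlat_km = 0.3 * 111.32 = 33.396
dlon_km = 1.1 * 111.32 * cos(20) ≈ 115.067
dist = sqrt(33.396^2 + 115.067^2) ≈ 119.8 km

119.8 km


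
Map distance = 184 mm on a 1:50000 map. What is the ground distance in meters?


ground = 184 mm * 50000 / 1000 = 9200.0 m

9200.0 m


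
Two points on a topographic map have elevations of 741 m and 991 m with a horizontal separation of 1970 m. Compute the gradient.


gradient = (991 - 741) / 1970 = 250 / 1970 = 0.1269

0.1269


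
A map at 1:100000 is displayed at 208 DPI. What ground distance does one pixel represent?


pixel_cm = 2.54 / 208 ≈ 0.012212 cm
ground = pixel_cm * 100000 / 100 = 2.54 * 100000 / (208 * 100) = 254000 / 20800 ≈ 12.21 m

12.21 m


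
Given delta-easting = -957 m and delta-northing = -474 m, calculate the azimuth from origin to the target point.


az = atan2(-957, -474) = -116.3 deg
adjusted to 0-360: 243.7 degrees

243.7 degrees


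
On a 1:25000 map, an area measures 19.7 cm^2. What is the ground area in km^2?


ground_area = 19.7 * (25000/100)^2 = 1231250.0 m^2 = 1.23125 km^2 ≈ 1.231 km^2

1.231 km^2


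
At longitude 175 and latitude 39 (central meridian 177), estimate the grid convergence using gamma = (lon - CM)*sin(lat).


gamma = (175 - 177) * sin(39) = -2 * 0.62932 = -1.259 degrees

-1.259 degrees


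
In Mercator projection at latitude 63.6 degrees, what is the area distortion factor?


area_distortion = 1/cos^2(63.6) = 5.058

5.058


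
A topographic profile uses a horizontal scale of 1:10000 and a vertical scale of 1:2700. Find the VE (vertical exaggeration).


VE = horizontal_scale / vertical_scale = 10000 / 2700 ≈ 3.7

3.7x


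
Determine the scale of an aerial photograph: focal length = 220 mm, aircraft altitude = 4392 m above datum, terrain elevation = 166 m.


scale = f / (H - h) = 220 mm / 4226 m = 220 / 4226000 = 1:19209

1:19209


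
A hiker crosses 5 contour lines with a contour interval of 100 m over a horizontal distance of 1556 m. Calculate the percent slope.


elevation change = 5 * 100 = 500 m
slope = 500 / 1556 * 100 = 32.1%

32.1%


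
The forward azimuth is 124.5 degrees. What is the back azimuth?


back azimuth = (124.5 + 180) mod 360 = 304.5 degrees

304.5 degrees


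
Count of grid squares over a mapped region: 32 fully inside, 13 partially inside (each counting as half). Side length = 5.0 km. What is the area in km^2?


effective squares = 32 + 13 * 0.5 = 38.5
area = 38.5 * 25.0 = 962.5 km^2

962.5 km^2


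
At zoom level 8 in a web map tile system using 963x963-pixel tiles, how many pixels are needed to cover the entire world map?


tiles per axis = 2^8 = 256
total tiles = 256^2 = 65536
pixels per axis = 256 * 963 = 246528
total pixels = 246528^2 = 60776054784

60776054784 pixels


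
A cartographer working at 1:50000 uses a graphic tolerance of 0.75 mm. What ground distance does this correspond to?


ground = 0.75 mm * 50000 / 1000 = 37.5 m

37.5 m


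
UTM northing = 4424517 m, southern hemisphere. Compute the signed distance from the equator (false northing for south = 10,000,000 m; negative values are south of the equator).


For southern: actual = 4424517 - 10000000 = -5575483 m

-5575483 m


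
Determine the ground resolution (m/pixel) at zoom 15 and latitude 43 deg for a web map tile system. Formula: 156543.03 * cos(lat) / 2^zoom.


res = 156543.03 * cos(43) / 2^15 = 156543.03 * 0.7313537 / 32768 = 3.49 m/pixel

3.49 m/pixel


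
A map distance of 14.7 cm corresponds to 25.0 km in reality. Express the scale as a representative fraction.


ground = 25.0 km = 2500000 cm; RF denominator = ground / map = 2500000 / 14.7 ≈ 170068; RF = 1:170068

1:170068


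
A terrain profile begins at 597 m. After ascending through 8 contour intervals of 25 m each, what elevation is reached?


elevation = 597 + 8 * 25 = 797 m

797 m


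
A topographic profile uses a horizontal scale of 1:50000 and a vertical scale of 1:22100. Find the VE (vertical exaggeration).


VE = horizontal_scale / vertical_scale = 50000 / 22100 ≈ 2.3

2.3x


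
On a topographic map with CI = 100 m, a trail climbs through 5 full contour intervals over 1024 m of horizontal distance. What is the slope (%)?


elevation change = 5 * 100 = 500 m
slope = 500 / 1024 * 100 = 48.8%

48.8%


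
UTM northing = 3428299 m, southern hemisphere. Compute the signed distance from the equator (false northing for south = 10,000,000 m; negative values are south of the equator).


For southern: actual = 3428299 - 10000000 = -6571701 m

-6571701 m


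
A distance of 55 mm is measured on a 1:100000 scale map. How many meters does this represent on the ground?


ground = 55 mm * 100000 / 1000 = 5500.0 m

5500.0 m


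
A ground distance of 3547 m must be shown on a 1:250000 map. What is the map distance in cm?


map_cm = 3547 * 100 / 250000 = 1.4188 cm ≈ 1.42 cm

1.42 cm


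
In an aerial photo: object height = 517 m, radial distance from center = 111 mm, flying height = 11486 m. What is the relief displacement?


d = h * r / H = 517 * 111 / 11486 = 5.0 mm

5.0 mm


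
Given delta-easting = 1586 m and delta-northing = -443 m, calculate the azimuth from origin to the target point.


az = atan2(1586, -443) = 105.6 deg
adjusted to 0-360: 105.6 degrees

105.6 degrees


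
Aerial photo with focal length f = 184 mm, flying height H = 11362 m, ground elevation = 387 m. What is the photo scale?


scale = f / (H - h) = 184 mm / 10975 m = 184 / 10975000 = 1:59647

1:59647


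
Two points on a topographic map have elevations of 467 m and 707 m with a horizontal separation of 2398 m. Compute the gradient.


gradient = (707 - 467) / 2398 = 240 / 2398 = 0.1001

0.1001


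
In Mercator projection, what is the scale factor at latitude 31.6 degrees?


SF = 1 / cos(31.6) = 1 / 0.851727 = 1.174

1.174


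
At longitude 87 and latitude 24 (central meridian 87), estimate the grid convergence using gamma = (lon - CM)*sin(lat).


gamma = (87 - 87) * sin(24) = 0 * 0.406737 = 0.0 degrees

0.0 degrees


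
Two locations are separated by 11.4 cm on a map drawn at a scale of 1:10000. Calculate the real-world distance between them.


ground = 11.4 cm * 10000 / 100 = 1140.0 m = 1.14 km

1.14 km


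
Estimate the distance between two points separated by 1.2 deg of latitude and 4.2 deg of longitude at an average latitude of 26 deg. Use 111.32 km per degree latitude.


dlat_km = 1.2 * 111.32 = 133.584
dlon_km = 4.2 * 111.32 * cos(26) ≈ 420.226
dist = sqrt(133.584^2 + 420.226^2) ≈ 440.9 km

440.9 km


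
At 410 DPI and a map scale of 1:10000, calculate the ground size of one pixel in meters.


pixel_cm = 2.54 / 410 ≈ 0.006195 cm
ground = pixel_cm * 10000 / 100 = 2.54 * 10000 / (410 * 100) = 25400 / 41000 ≈ 0.62 m

0.62 m


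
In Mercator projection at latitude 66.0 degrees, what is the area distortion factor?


area_distortion = 1/cos^2(66.0) = 6.045

6.045


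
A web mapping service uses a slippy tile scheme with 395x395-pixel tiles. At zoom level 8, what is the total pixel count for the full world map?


tiles per axis = 2^8 = 256
total tiles = 256^2 = 65536
pixels per axis = 256 * 395 = 101120
total pixels = 101120^2 = 10225254400

10225254400 pixels


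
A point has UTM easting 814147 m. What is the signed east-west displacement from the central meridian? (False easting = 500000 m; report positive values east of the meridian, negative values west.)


displacement = 814147 - 500000 = 314147 m

314147 m


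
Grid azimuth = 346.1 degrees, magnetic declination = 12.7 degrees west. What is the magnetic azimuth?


magnetic azimuth = grid azimuth - declination (east +ve)
mag_az = 346.1 - -12.7 = 358.8 degrees

358.8 degrees


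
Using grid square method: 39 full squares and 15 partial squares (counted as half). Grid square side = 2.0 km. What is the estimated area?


effective squares = 39 + 15 * 0.5 = 46.5
area = 46.5 * 4.0 = 186.0 km^2

186.0 km^2


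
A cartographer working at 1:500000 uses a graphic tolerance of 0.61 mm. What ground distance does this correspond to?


ground = 0.61 mm * 500000 / 1000 = 305.0 m

305.0 m


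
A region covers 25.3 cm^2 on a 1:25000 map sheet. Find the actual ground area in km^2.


ground_area = 25.3 * (25000/100)^2 = 1581250.0 m^2 = 1.58125 km^2 ≈ 1.581 km^2

1.581 km^2


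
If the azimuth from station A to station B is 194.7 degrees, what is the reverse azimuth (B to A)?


back azimuth = (194.7 + 180) mod 360 = 14.7 degrees

14.7 degrees


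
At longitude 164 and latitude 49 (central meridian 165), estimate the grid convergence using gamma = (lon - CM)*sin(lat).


gamma = (164 - 165) * sin(49) = -1 * 0.75471 = -0.755 degrees

-0.755 degrees


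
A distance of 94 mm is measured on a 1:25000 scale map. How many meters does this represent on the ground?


ground = 94 mm * 25000 / 1000 = 2350.0 m

2350.0 m


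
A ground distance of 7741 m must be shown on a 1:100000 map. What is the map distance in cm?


map_cm = 7741 * 100 / 100000 = 7.741 cm ≈ 7.74 cm

7.74 cm


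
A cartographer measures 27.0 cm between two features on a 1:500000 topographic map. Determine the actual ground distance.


ground = 27.0 cm * 500000 / 100 = 135000.0 m = 135.0 km

135.0 km


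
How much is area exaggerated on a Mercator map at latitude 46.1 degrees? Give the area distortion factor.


area_distortion = 1/cos^2(46.1) = 2.08

2.08


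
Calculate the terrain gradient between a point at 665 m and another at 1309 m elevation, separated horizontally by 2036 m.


gradient = (1309 - 665) / 2036 = 644 / 2036 = 0.3163

0.3163


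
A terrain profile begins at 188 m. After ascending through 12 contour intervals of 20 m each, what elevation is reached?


elevation = 188 + 12 * 20 = 428 m

428 m


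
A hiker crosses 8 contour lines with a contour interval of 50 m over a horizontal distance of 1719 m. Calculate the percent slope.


elevation change = 8 * 50 = 400 m
slope = 400 / 1719 * 100 = 23.3%

23.3%


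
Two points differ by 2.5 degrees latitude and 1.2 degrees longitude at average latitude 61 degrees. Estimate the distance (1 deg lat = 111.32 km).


dlat_km = 2.5 * 111.32 = 278.3
dlon_km = 1.2 * 111.32 * cos(61) ≈ 64.763
dist = sqrt(278.3^2 + 64.763^2) ≈ 285.7 km

285.7 km


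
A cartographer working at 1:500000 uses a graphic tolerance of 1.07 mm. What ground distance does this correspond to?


ground = 1.07 mm * 500000 / 1000 = 535.0 m

535.0 m


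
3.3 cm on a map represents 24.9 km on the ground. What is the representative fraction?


ground = 24.9 km = 2490000 cm; RF denominator = ground / map = 2490000 / 3.3 ≈ 754545; RF = 1:754545

1:754545


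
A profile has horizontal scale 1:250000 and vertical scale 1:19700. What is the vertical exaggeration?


VE = horizontal_scale / vertical_scale = 250000 / 19700 ≈ 12.7

12.7x


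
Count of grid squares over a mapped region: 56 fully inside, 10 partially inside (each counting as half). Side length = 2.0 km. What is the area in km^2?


effective squares = 56 + 10 * 0.5 = 61.0
area = 61.0 * 4.0 = 244.0 km^2

244.0 km^2


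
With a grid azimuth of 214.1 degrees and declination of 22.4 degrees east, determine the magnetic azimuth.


magnetic azimuth = grid azimuth - declination (east +ve)
mag_az = 214.1 - 22.4 = 191.7 degrees

191.7 degrees


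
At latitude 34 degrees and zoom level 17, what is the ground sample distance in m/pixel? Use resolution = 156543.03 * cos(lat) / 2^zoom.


res = 156543.03 * cos(34) / 2^17 = 156543.03 * 0.82903757 / 131072 = 0.99 m/pixel

0.99 m/pixel


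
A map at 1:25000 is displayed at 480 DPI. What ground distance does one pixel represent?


pixel_cm = 2.54 / 480 ≈ 0.005292 cm
ground = pixel_cm * 25000 / 100 = 2.54 * 25000 / (480 * 100) = 63500 / 48000 ≈ 1.32 m

1.32 m


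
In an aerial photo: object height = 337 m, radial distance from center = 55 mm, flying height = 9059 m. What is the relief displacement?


d = h * r / H = 337 * 55 / 9059 = 2.05 mm

2.05 mm


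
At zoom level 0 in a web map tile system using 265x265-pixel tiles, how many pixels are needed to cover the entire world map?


tiles per axis = 2^0 = 1
total tiles = 1^2 = 1
pixels per axis = 1 * 265 = 265
total pixels = 265^2 = 70225

70225 pixels


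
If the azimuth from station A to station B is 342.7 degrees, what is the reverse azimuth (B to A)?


back azimuth = (342.7 + 180) mod 360 = 162.7 degrees

162.7 degrees


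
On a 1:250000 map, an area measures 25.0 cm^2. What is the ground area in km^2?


ground_area = 25.0 * (250000/100)^2 = 156250000.0 m^2 = 156.25 km^2

156.25 km^2


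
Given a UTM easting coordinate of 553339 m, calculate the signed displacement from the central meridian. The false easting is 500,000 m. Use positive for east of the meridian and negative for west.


displacement = 553339 - 500000 = 53339 m

53339 m


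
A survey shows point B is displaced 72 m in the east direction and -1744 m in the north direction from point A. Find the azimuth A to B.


az = atan2(72, -1744) = 177.6 deg
adjusted to 0-360: 177.6 degrees

177.6 degrees
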